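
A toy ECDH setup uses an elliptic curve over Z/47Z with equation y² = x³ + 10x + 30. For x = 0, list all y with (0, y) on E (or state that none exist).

x³ + 10x + 30 = 30 ≡ 30 (mod 47).
30 is a non-residue mod 47; no y exists.

none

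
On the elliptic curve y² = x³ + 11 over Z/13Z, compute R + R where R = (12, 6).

(11, 4)

tangent at (12, 6): λ = (3·12² + 0)/(2·6) ≡ 3/12. 12⁻¹ ≡ 12 (mod 13), so λ ≡ 3·12 ≡ 10.
  x = λ² - 12 - 12 = 100 - 24 ≡ 11; y = λ·(12 - 11) - 6 ≡ 4. → (11, 4)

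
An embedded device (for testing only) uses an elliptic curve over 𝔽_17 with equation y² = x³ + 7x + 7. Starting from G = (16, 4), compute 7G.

Double-and-add on 7 = (111)₂. Start with G = (16, 4) for the leading 1-bit.
double: tangent at (16, 4): λ = (3·16² + 7)/(2·4) ≡ 10/8. 8⁻¹ ≡ 15 (mod 17) since 8·15 = 120 ≡ 1, so λ ≡ 10·15 ≡ 14.
  x = λ² - 16 - 16 = 196 - 32 ≡ 11; y = λ·(16 - 11) - 4 ≡ 15. → (11, 15)
add G: (11, 15) + (16, 4). λ = (4 - 15)/(16 - 11) ≡ 6/5 mod 17. 5⁻¹ ≡ 7 (mod 17) since 5·7 = 35 ≡ 1, so λ ≡ 8.
  x = λ² - 11 - 16 = 64 - 27 ≡ 3; y = λ·(11 - 3) - 15 ≡ 15. → (3, 15)
double: tangent at (3, 15): λ = (3·3² + 7)/(2·15) ≡ 0/13. 13⁻¹ ≡ 4 (mod 17), so λ ≡ 0·4 ≡ 0.
  x = λ² - 3 - 3 = 0 - 6 ≡ 11; y = λ·(3 - 11) - 15 ≡ 2. → (11, 2)
add G: (11, 2) + (16, 4). λ = (4 - 2)/(16 - 11) ≡ 2/5 mod 17. 5⁻¹ ≡ 7 (mod 17), so λ ≡ 14.
  x = λ² - 11 - 16 = 196 - 27 ≡ 16; y = λ·(11 - 16) - 2 ≡ 13. → (16, 13)

(16, 13)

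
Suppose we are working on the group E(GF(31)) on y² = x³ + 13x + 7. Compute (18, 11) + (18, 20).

The two points share x = 18 and their y-coordinates satisfy 11 + 20 ≡ 0 (mod 31), so they are inverses. Their sum is the point at infinity.

O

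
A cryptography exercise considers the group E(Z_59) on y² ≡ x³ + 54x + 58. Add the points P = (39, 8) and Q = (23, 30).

(33, 28)

(39, 8) + (23, 30). λ = (30 - 8)/(23 - 39) ≡ 22/43 mod 59. 43⁻¹ ≡ 11 (mod 59) since 43·11 = 473 ≡ 1, so λ ≡ 6.
  x = λ² - 39 - 23 = 36 - 62 ≡ 33; y = λ·(39 - 33) - 8 ≡ 28. → (33, 28)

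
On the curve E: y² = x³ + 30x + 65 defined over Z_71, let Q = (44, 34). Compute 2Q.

tangent at (44, 34): λ = (3·44² + 30)/(2·34) ≡ 16/68. 68⁻¹ ≡ 47 (mod 71) since 68·47 = 3196 ≡ 1, so λ ≡ 16·47 ≡ 42.
  x = λ² - 44 - 44 = 1764 - 88 ≡ 43; y = λ·(44 - 43) - 34 ≡ 8. → (43, 8)

(43, 8)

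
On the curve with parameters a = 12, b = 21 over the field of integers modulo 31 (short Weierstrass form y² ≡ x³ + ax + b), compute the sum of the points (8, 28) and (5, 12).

(12, 23)

(8, 28) + (5, 12). λ = (12 - 28)/(5 - 8) ≡ 15/28 mod 31. 28⁻¹ ≡ 10 (mod 31), so λ ≡ 26.
  x = λ² - 8 - 5 = 676 - 13 ≡ 12; y = λ·(8 - 12) - 28 ≡ 23. → (12, 23)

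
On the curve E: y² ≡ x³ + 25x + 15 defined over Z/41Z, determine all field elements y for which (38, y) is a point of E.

x³ + 25x + 15 = 55837 ≡ 36 (mod 41).
Square roots of 36 mod 41: 6 and 35 (since 6² = 36 ≡ 36).

6, 35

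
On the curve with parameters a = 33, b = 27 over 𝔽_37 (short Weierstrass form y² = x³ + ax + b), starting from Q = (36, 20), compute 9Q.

Repeated addition: build up to 9Q.
2Q: tangent at (36, 20): λ = (3·36² + 33)/(2·20) ≡ 36/3. 3⁻¹ ≡ 25 (mod 37), so λ ≡ 36·25 ≡ 12.
  x = λ² - 36 - 36 = 144 - 72 ≡ 35; y = λ·(36 - 35) - 20 ≡ 29. → (35, 29)
3Q: (35, 29) + (36, 20). λ = (20 - 29)/(36 - 35) ≡ 28/1 mod 37. 1⁻¹ ≡ 1 (mod 37), so λ ≡ 28.
  x = λ² - 35 - 36 = 784 - 71 ≡ 10; y = λ·(35 - 10) - 29 ≡ 5. → (10, 5)
4Q: (10, 5) + (36, 20). λ = (20 - 5)/(36 - 10) ≡ 15/26 mod 37. 26⁻¹ ≡ 10 (mod 37) since 26·10 = 260 ≡ 1, so λ ≡ 2.
  x = λ² - 10 - 36 = 4 - 46 ≡ 32; y = λ·(10 - 32) - 5 ≡ 25. → (32, 25)
5Q: (32, 25) + (36, 20). λ = (20 - 25)/(36 - 32) ≡ 32/4 mod 37. 4⁻¹ ≡ 28 (mod 37) since 4·28 = 112 ≡ 1, so λ ≡ 8.
  x = λ² - 32 - 36 = 64 - 68 ≡ 33; y = λ·(32 - 33) - 25 ≡ 4. → (33, 4)
6Q: (33, 4) + (36, 20). λ = (20 - 4)/(36 - 33) ≡ 16/3 mod 37. 3⁻¹ ≡ 25 (mod 37), so λ ≡ 30.
  x = λ² - 33 - 36 = 900 - 69 ≡ 17; y = λ·(33 - 17) - 4 ≡ 32. → (17, 32)
7Q: (17, 32) + (36, 20). λ = (20 - 32)/(36 - 17) ≡ 25/19 mod 37. 19⁻¹ ≡ 2 (mod 37) since 19·2 = 38 ≡ 1, so λ ≡ 13.
  x = λ² - 17 - 36 = 169 - 53 ≡ 5; y = λ·(17 - 5) - 32 ≡ 13. → (5, 13)
8Q: (5, 13) + (36, 20). λ = (20 - 13)/(36 - 5) ≡ 7/31 mod 37. 31⁻¹ ≡ 6 (mod 37) since 31·6 = 186 ≡ 1, so λ ≡ 5.
  x = λ² - 5 - 36 = 25 - 41 ≡ 21; y = λ·(5 - 21) - 13 ≡ 18. → (21, 18)
9Q: (21, 18) + (36, 20). λ = (20 - 18)/(36 - 21) ≡ 2/15 mod 37. 15⁻¹ ≡ 5 (mod 37) since 15·5 = 75 ≡ 1, so λ ≡ 10.
  x = λ² - 21 - 36 = 100 - 57 ≡ 6; y = λ·(21 - 6) - 18 ≡ 21. → (6, 21)

(6, 21)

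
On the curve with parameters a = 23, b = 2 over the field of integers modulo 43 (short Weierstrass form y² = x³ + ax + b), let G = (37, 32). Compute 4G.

Double-and-add on 4 = (100)₂. Start with G = (37, 32) for the leading 1-bit.
double: tangent at (37, 32): λ = (3·37² + 23)/(2·32) ≡ 2/21. 21⁻¹ ≡ 41 (mod 43) since 21·41 = 861 ≡ 1, so λ ≡ 2·41 ≡ 39.
  x = λ² - 37 - 37 = 1521 - 74 ≡ 28; y = λ·(37 - 28) - 32 ≡ 18. → (28, 18)
double: tangent at (28, 18): λ = (3·28² + 23)/(2·18) ≡ 10/36. 36⁻¹ ≡ 6 (mod 43), so λ ≡ 10·6 ≡ 17.
  x = λ² - 28 - 28 = 289 - 56 ≡ 18; y = λ·(28 - 18) - 18 ≡ 23. → (18, 23)

(18, 23)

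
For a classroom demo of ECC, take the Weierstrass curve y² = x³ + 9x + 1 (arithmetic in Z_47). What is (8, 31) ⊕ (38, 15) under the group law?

(4, 17)

(8, 31) + (38, 15). λ = (15 - 31)/(38 - 8) ≡ 31/30 mod 47. 30⁻¹ ≡ 11 (mod 47), so λ ≡ 12.
  x = λ² - 8 - 38 = 144 - 46 ≡ 4; y = λ·(8 - 4) - 31 ≡ 17. → (4, 17)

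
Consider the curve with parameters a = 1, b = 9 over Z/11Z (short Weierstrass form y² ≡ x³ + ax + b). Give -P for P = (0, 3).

-(0, 3) = (0, -3 mod 11) = (0, 8).

(0, 8)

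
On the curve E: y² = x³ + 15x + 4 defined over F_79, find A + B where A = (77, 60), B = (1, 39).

(50, 67)

(77, 60) + (1, 39). λ = (39 - 60)/(1 - 77) ≡ 58/3 mod 79. 3⁻¹ ≡ 53 (mod 79), so λ ≡ 72.
  x = λ² - 77 - 1 = 5184 - 78 ≡ 50; y = λ·(77 - 50) - 60 ≡ 67. → (50, 67)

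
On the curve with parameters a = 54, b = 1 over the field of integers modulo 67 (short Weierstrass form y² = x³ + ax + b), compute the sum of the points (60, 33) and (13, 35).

(60, 33) + (13, 35). λ = (35 - 33)/(13 - 60) ≡ 2/20 mod 67. 20⁻¹ ≡ 57 (mod 67), so λ ≡ 47.
  x = λ² - 60 - 13 = 2209 - 73 ≡ 59; y = λ·(60 - 59) - 33 ≡ 14. → (59, 14)

(59, 14)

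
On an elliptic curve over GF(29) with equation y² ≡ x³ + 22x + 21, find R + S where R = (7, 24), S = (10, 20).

(17, 28)

(7, 24) + (10, 20). λ = (20 - 24)/(10 - 7) ≡ 25/3 mod 29. 3⁻¹ ≡ 10 (mod 29), so λ ≡ 18.
  x = λ² - 7 - 10 = 324 - 17 ≡ 17; y = λ·(7 - 17) - 24 ≡ 28. → (17, 28)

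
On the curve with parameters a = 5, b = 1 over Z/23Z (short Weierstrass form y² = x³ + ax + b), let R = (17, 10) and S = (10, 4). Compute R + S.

(17, 10) + (10, 4). λ = (4 - 10)/(10 - 17) ≡ 17/16 mod 23. 16⁻¹ ≡ 13 (mod 23), so λ ≡ 14.
  x = λ² - 17 - 10 = 196 - 27 ≡ 8; y = λ·(17 - 8) - 10 ≡ 1. → (8, 1)

(8, 1)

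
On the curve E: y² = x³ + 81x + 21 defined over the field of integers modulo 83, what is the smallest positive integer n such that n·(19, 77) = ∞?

8

2P: tangent at (19, 77): λ = (3·19² + 81)/(2·77) ≡ 2/71. 71⁻¹ ≡ 76 (mod 83), so λ ≡ 2·76 ≡ 69.
  x = λ² - 19 - 19 = 4761 - 38 ≡ 75; y = λ·(19 - 75) - 77 ≡ 43. → (75, 43)
3P: (75, 43) + (19, 77). λ = (77 - 43)/(19 - 75) ≡ 34/27 mod 83. 27⁻¹ ≡ 40 (mod 83), so λ ≡ 32.
  x = λ² - 75 - 19 = 1024 - 94 ≡ 17; y = λ·(75 - 17) - 43 ≡ 70. → (17, 70)
4P: (17, 70) + (19, 77). λ = (77 - 70)/(19 - 17) ≡ 7/2 mod 83. 2⁻¹ ≡ 42 (mod 83) since 2·42 = 84 ≡ 1, so λ ≡ 45.
  x = λ² - 17 - 19 = 2025 - 36 ≡ 80; y = λ·(17 - 80) - 70 ≡ 0. → (80, 0)
5P: (80, 0) + (19, 77). λ = (77 - 0)/(19 - 80) ≡ 77/22 mod 83. 22⁻¹ ≡ 34 (mod 83) since 22·34 = 748 ≡ 1, so λ ≡ 45.
  x = λ² - 80 - 19 = 2025 - 99 ≡ 17; y = λ·(80 - 17) - 0 ≡ 13. → (17, 13)
6P: (17, 13) + (19, 77). λ = (77 - 13)/(19 - 17) ≡ 64/2 mod 83. 2⁻¹ ≡ 42 (mod 83) since 2·42 = 84 ≡ 1, so λ ≡ 32.
  x = λ² - 17 - 19 = 1024 - 36 ≡ 75; y = λ·(17 - 75) - 13 ≡ 40. → (75, 40)
7P: (75, 40) + (19, 77). λ = (77 - 40)/(19 - 75) ≡ 37/27 mod 83. 27⁻¹ ≡ 40 (mod 83), so λ ≡ 69.
  x = λ² - 75 - 19 = 4761 - 94 ≡ 19; y = λ·(75 - 19) - 40 ≡ 6. → (19, 6)
8P: (19, 6) + (19, 77): same x and y₁ ≡ -y₂, so the sum is ∞.
8P = ∞, so the order is 8.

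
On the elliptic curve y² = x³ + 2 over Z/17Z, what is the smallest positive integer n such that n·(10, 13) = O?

9

2P: tangent at (10, 13): λ = (3·10² + 0)/(2·13) ≡ 11/9. 9⁻¹ ≡ 2 (mod 17), so λ ≡ 11·2 ≡ 5.
  x = λ² - 10 - 10 = 25 - 20 ≡ 5; y = λ·(10 - 5) - 13 ≡ 12. → (5, 12)
3P: (5, 12) + (10, 13). λ = (13 - 12)/(10 - 5) ≡ 1/5 mod 17. 5⁻¹ ≡ 7 (mod 17) since 5·7 = 35 ≡ 1, so λ ≡ 7.
  x = λ² - 5 - 10 = 49 - 15 ≡ 0; y = λ·(5 - 0) - 12 ≡ 6. → (0, 6)
4P: (0, 6) + (10, 13). λ = (13 - 6)/(10 - 0) ≡ 7/10 mod 17. 10⁻¹ ≡ 12 (mod 17) since 10·12 = 120 ≡ 1, so λ ≡ 16.
  x = λ² - 0 - 10 = 256 - 10 ≡ 8; y = λ·(0 - 8) - 6 ≡ 2. → (8, 2)
5P: (8, 2) + (10, 13). λ = (13 - 2)/(10 - 8) ≡ 11/2 mod 17. 2⁻¹ ≡ 9 (mod 17) since 2·9 = 18 ≡ 1, so λ ≡ 14.
  x = λ² - 8 - 10 = 196 - 18 ≡ 8; y = λ·(8 - 8) - 2 ≡ 15. → (8, 15)
6P: (8, 15) + (10, 13). λ = (13 - 15)/(10 - 8) ≡ 15/2 mod 17. 2⁻¹ ≡ 9 (mod 17), so λ ≡ 16.
  x = λ² - 8 - 10 = 256 - 18 ≡ 0; y = λ·(8 - 0) - 15 ≡ 11. → (0, 11)
7P: (0, 11) + (10, 13). λ = (13 - 11)/(10 - 0) ≡ 2/10 mod 17. 10⁻¹ ≡ 12 (mod 17), so λ ≡ 7.
  x = λ² - 0 - 10 = 49 - 10 ≡ 5; y = λ·(0 - 5) - 11 ≡ 5. → (5, 5)
8P: (5, 5) + (10, 13). λ = (13 - 5)/(10 - 5) ≡ 8/5 mod 17. 5⁻¹ ≡ 7 (mod 17) since 5·7 = 35 ≡ 1, so λ ≡ 5.
  x = λ² - 5 - 10 = 25 - 15 ≡ 10; y = λ·(5 - 10) - 5 ≡ 4. → (10, 4)
9P: (10, 4) + (10, 13): same x and y₁ ≡ -y₂, so the sum is O.
9P = O, so the order is 9.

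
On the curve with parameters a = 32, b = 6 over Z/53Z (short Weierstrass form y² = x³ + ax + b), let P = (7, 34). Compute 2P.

tangent at (7, 34): λ = (3·7² + 32)/(2·34) ≡ 20/15. 15⁻¹ ≡ 46 (mod 53) since 15·46 = 690 ≡ 1, so λ ≡ 20·46 ≡ 19.
  x = λ² - 7 - 7 = 361 - 14 ≡ 29; y = λ·(7 - 29) - 34 ≡ 25. → (29, 25)

(29, 25)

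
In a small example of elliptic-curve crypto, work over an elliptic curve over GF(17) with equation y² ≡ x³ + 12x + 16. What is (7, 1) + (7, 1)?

tangent at (7, 1): λ = (3·7² + 12)/(2·1) ≡ 6/2. 2⁻¹ ≡ 9 (mod 17) since 2·9 = 18 ≡ 1, so λ ≡ 6·9 ≡ 3.
  x = λ² - 7 - 7 = 9 - 14 ≡ 12; y = λ·(7 - 12) - 1 ≡ 1. → (12, 1)

(12, 1)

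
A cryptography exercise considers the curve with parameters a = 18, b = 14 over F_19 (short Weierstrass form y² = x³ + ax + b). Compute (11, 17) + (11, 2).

The two points share x = 11 and their y-coordinates satisfy 17 + 2 ≡ 0 (mod 19), so they are inverses. Their sum is the point at infinity.

O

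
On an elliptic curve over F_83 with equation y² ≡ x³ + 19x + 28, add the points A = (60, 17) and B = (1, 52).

(60, 17) + (1, 52). λ = (52 - 17)/(1 - 60) ≡ 35/24 mod 83. 24⁻¹ ≡ 45 (mod 83) since 24·45 = 1080 ≡ 1, so λ ≡ 81.
  x = λ² - 60 - 1 = 6561 - 61 ≡ 26; y = λ·(60 - 26) - 17 ≡ 81. → (26, 81)

(26, 81)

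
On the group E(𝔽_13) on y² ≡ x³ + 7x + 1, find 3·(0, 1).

Write Q = (0, 1).
Repeated addition: build up to 3Q.
2Q: tangent at (0, 1): λ = (3·0² + 7)/(2·1) ≡ 7/2. 2⁻¹ ≡ 7 (mod 13), so λ ≡ 7·7 ≡ 10.
  x = λ² - 0 - 0 = 100 - 0 ≡ 9; y = λ·(0 - 9) - 1 ≡ 0. → (9, 0)
3Q: (9, 0) + (0, 1). λ = (1 - 0)/(0 - 9) ≡ 1/4 mod 13. 4⁻¹ ≡ 10 (mod 13), so λ ≡ 10.
  x = λ² - 9 - 0 = 100 - 9 ≡ 0; y = λ·(9 - 0) - 0 ≡ 12. → (0, 12)

(0, 12)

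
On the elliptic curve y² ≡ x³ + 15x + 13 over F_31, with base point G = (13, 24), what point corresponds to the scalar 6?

(2, 12)

Repeated addition: build up to 6G.
2G: tangent at (13, 24): λ = (3·13² + 15)/(2·24) ≡ 26/17. 17⁻¹ ≡ 11 (mod 31), so λ ≡ 26·11 ≡ 7.
  x = λ² - 13 - 13 = 49 - 26 ≡ 23; y = λ·(13 - 23) - 24 ≡ 30. → (23, 30)
3G: (23, 30) + (13, 24). λ = (24 - 30)/(13 - 23) ≡ 25/21 mod 31. 21⁻¹ ≡ 3 (mod 31), so λ ≡ 13.
  x = λ² - 23 - 13 = 169 - 36 ≡ 9; y = λ·(23 - 9) - 30 ≡ 28. → (9, 28)
4G: (9, 28) + (13, 24). λ = (24 - 28)/(13 - 9) ≡ 27/4 mod 31. 4⁻¹ ≡ 8 (mod 31), so λ ≡ 30.
  x = λ² - 9 - 13 = 900 - 22 ≡ 10; y = λ·(9 - 10) - 28 ≡ 4. → (10, 4)
5G: (10, 4) + (13, 24). λ = (24 - 4)/(13 - 10) ≡ 20/3 mod 31. 3⁻¹ ≡ 21 (mod 31), so λ ≡ 17.
  x = λ² - 10 - 13 = 289 - 23 ≡ 18; y = λ·(10 - 18) - 4 ≡ 15. → (18, 15)
6G: (18, 15) + (13, 24). λ = (24 - 15)/(13 - 18) ≡ 9/26 mod 31. 26⁻¹ ≡ 6 (mod 31) since 26·6 = 156 ≡ 1, so λ ≡ 23.
  x = λ² - 18 - 13 = 529 - 31 ≡ 2; y = λ·(18 - 2) - 15 ≡ 12. → (2, 12)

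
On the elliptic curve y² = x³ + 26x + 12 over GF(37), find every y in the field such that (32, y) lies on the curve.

4, 33

x³ + 26x + 12 = 33612 ≡ 16 (mod 37).
Square roots of 16 mod 37: 4 and 33 (since 4² = 16 ≡ 16).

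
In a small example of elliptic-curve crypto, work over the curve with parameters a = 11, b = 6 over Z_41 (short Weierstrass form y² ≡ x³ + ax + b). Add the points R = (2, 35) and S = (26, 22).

(36, 21)

(2, 35) + (26, 22). λ = (22 - 35)/(26 - 2) ≡ 28/24 mod 41. 24⁻¹ ≡ 12 (mod 41), so λ ≡ 8.
  x = λ² - 2 - 26 = 64 - 28 ≡ 36; y = λ·(2 - 36) - 35 ≡ 21. → (36, 21)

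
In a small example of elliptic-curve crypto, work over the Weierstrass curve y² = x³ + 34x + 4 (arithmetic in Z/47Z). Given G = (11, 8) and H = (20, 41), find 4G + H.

(6, 1)

First 4G:
Repeated addition: build up to 4G.
2G: tangent at (11, 8): λ = (3·11² + 34)/(2·8) ≡ 21/16. 16⁻¹ ≡ 3 (mod 47) since 16·3 = 48 ≡ 1, so λ ≡ 21·3 ≡ 16.
  x = λ² - 11 - 11 = 256 - 22 ≡ 46; y = λ·(11 - 46) - 8 ≡ 43. → (46, 43)
3G: (46, 43) + (11, 8). λ = (8 - 43)/(11 - 46) ≡ 12/12 mod 47. 12⁻¹ ≡ 4 (mod 47) since 12·4 = 48 ≡ 1, so λ ≡ 1.
  x = λ² - 46 - 11 = 1 - 57 ≡ 38; y = λ·(46 - 38) - 43 ≡ 12. → (38, 12)
4G: (38, 12) + (11, 8). λ = (8 - 12)/(11 - 38) ≡ 43/20 mod 47. 20⁻¹ ≡ 40 (mod 47), so λ ≡ 28.
  x = λ² - 38 - 11 = 784 - 49 ≡ 30; y = λ·(38 - 30) - 12 ≡ 24. → (30, 24)
4G = (30, 24).
Finally 4G + H:
(30, 24) + (20, 41). λ = (41 - 24)/(20 - 30) ≡ 17/37 mod 47. 37⁻¹ ≡ 14 (mod 47) since 37·14 = 518 ≡ 1, so λ ≡ 3.
  x = λ² - 30 - 20 = 9 - 50 ≡ 6; y = λ·(30 - 6) - 24 ≡ 1. → (6, 1)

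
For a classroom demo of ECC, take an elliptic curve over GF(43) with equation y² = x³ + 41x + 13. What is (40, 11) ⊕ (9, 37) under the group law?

(19, 13)

(40, 11) + (9, 37). λ = (37 - 11)/(9 - 40) ≡ 26/12 mod 43. 12⁻¹ ≡ 18 (mod 43), so λ ≡ 38.
  x = λ² - 40 - 9 = 1444 - 49 ≡ 19; y = λ·(40 - 19) - 11 ≡ 13. → (19, 13)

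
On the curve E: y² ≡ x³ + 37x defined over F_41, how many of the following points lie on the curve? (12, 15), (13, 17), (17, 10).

0

(12, 15): 15² ≡ 20, rhs ≡ 40 → off.
(13, 17): 17² ≡ 2, rhs ≡ 13 → off.
(17, 10): 10² ≡ 18, rhs ≡ 7 → off.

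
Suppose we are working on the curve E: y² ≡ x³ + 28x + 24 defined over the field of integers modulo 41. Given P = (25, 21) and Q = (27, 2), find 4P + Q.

(4, 35)

First 4P:
Double-and-add on 4 = (100)₂. Start with P = (25, 21) for the leading 1-bit.
double: tangent at (25, 21): λ = (3·25² + 28)/(2·21) ≡ 17/1. 1⁻¹ ≡ 1 (mod 41), so λ ≡ 17·1 ≡ 17.
  x = λ² - 25 - 25 = 289 - 50 ≡ 34; y = λ·(25 - 34) - 21 ≡ 31. → (34, 31)
double: tangent at (34, 31): λ = (3·34² + 28)/(2·31) ≡ 11/21. 21⁻¹ ≡ 2 (mod 41), so λ ≡ 11·2 ≡ 22.
  x = λ² - 34 - 34 = 484 - 68 ≡ 6; y = λ·(34 - 6) - 31 ≡ 11. → (6, 11)
4P = (6, 11).
Finally 4P + Q:
(6, 11) + (27, 2). λ = (2 - 11)/(27 - 6) ≡ 32/21 mod 41. 21⁻¹ ≡ 2 (mod 41) since 21·2 = 42 ≡ 1, so λ ≡ 23.
  x = λ² - 6 - 27 = 529 - 33 ≡ 4; y = λ·(6 - 4) - 11 ≡ 35. → (4, 35)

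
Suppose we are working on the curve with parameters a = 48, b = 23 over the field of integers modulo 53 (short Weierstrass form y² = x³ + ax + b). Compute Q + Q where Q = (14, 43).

(25, 10)

tangent at (14, 43): λ = (3·14² + 48)/(2·43) ≡ 0/33. 33⁻¹ ≡ 45 (mod 53), so λ ≡ 0·45 ≡ 0.
  x = λ² - 14 - 14 = 0 - 28 ≡ 25; y = λ·(14 - 25) - 43 ≡ 10. → (25, 10)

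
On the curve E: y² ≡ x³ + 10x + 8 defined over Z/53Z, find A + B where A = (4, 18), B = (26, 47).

(22, 45)

(4, 18) + (26, 47). λ = (47 - 18)/(26 - 4) ≡ 29/22 mod 53. 22⁻¹ ≡ 41 (mod 53), so λ ≡ 23.
  x = λ² - 4 - 26 = 529 - 30 ≡ 22; y = λ·(4 - 22) - 18 ≡ 45. → (22, 45)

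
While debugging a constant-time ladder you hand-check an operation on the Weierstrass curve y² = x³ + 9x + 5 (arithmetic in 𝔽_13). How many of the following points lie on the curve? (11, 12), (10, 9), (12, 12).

1

(11, 12): 12² ≡ 1, rhs ≡ 5 → off.
(10, 9): 9² ≡ 3, rhs ≡ 3 → on.
(12, 12): 12² ≡ 1, rhs ≡ 8 → off.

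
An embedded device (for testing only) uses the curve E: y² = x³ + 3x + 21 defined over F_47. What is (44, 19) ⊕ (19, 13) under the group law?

(0, 16)

(44, 19) + (19, 13). λ = (13 - 19)/(19 - 44) ≡ 41/22 mod 47. 22⁻¹ ≡ 15 (mod 47) since 22·15 = 330 ≡ 1, so λ ≡ 4.
  x = λ² - 44 - 19 = 16 - 63 ≡ 0; y = λ·(44 - 0) - 19 ≡ 16. → (0, 16)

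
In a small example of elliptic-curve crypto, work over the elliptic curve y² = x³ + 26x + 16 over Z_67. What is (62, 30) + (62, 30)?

(50, 17)

tangent at (62, 30): λ = (3·62² + 26)/(2·30) ≡ 34/60. 60⁻¹ ≡ 19 (mod 67), so λ ≡ 34·19 ≡ 43.
  x = λ² - 62 - 62 = 1849 - 124 ≡ 50; y = λ·(62 - 50) - 30 ≡ 17. → (50, 17)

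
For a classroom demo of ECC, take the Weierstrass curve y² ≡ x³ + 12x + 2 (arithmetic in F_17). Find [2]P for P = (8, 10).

tangent at (8, 10): λ = (3·8² + 12)/(2·10) ≡ 0/3. 3⁻¹ ≡ 6 (mod 17), so λ ≡ 0·6 ≡ 0.
  x = λ² - 8 - 8 = 0 - 16 ≡ 1; y = λ·(8 - 1) - 10 ≡ 7. → (1, 7)

(1, 7)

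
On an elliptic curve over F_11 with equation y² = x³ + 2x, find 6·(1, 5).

O

Write P = (1, 5).
Repeated addition: build up to 6P.
2P: tangent at (1, 5): λ = (3·1² + 2)/(2·5) ≡ 5/10. 10⁻¹ ≡ 10 (mod 11) since 10·10 = 100 ≡ 1, so λ ≡ 5·10 ≡ 6.
  x = λ² - 1 - 1 = 36 - 2 ≡ 1; y = λ·(1 - 1) - 5 ≡ 6. → (1, 6)
3P: (1, 6) + (1, 5): same x and y₁ ≡ -y₂, so the sum is 𝒪.
4P: 𝒪 + (1, 5) = (1, 5) (identity).
5P: tangent at (1, 5): λ = (3·1² + 2)/(2·5) ≡ 5/10. 10⁻¹ ≡ 10 (mod 11) since 10·10 = 100 ≡ 1, so λ ≡ 5·10 ≡ 6.
  x = λ² - 1 - 1 = 36 - 2 ≡ 1; y = λ·(1 - 1) - 5 ≡ 6. → (1, 6)
6P: (1, 6) + (1, 5): same x and y₁ ≡ -y₂, so the sum is 𝒪.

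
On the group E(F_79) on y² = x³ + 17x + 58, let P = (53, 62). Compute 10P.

Double-and-add on 10 = (1010)₂. Start with P = (53, 62) for the leading 1-bit.
double: tangent at (53, 62): λ = (3·53² + 17)/(2·62) ≡ 70/45. 45⁻¹ ≡ 72 (mod 79), so λ ≡ 70·72 ≡ 63.
  x = λ² - 53 - 53 = 3969 - 106 ≡ 71; y = λ·(53 - 71) - 62 ≡ 68. → (71, 68)
double: tangent at (71, 68): λ = (3·71² + 17)/(2·68) ≡ 51/57. 57⁻¹ ≡ 61 (mod 79), so λ ≡ 51·61 ≡ 30.
  x = λ² - 71 - 71 = 900 - 142 ≡ 47; y = λ·(71 - 47) - 68 ≡ 20. → (47, 20)
add P: (47, 20) + (53, 62). λ = (62 - 20)/(53 - 47) ≡ 42/6 mod 79. 6⁻¹ ≡ 66 (mod 79), so λ ≡ 7.
  x = λ² - 47 - 53 = 49 - 100 ≡ 28; y = λ·(47 - 28) - 20 ≡ 34. → (28, 34)
double: tangent at (28, 34): λ = (3·28² + 17)/(2·34) ≡ 78/68. 68⁻¹ ≡ 43 (mod 79), so λ ≡ 78·43 ≡ 36.
  x = λ² - 28 - 28 = 1296 - 56 ≡ 55; y = λ·(28 - 55) - 34 ≡ 21. → (55, 21)

(55, 21)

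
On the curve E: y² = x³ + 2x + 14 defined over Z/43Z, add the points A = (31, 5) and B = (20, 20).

(31, 5) + (20, 20). λ = (20 - 5)/(20 - 31) ≡ 15/32 mod 43. 32⁻¹ ≡ 39 (mod 43), so λ ≡ 26.
  x = λ² - 31 - 20 = 676 - 51 ≡ 23; y = λ·(31 - 23) - 5 ≡ 31. → (23, 31)

(23, 31)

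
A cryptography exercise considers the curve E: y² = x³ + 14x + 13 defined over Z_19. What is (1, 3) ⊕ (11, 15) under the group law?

(1, 3) + (11, 15). λ = (15 - 3)/(11 - 1) ≡ 12/10 mod 19. 10⁻¹ ≡ 2 (mod 19), so λ ≡ 5.
  x = λ² - 1 - 11 = 25 - 12 ≡ 13; y = λ·(1 - 13) - 3 ≡ 13. → (13, 13)

(13, 13)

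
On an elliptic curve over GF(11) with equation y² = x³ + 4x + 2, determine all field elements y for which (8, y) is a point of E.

none

x³ + 4x + 2 = 546 ≡ 7 (mod 11).
7 is a non-residue mod 11; no y exists.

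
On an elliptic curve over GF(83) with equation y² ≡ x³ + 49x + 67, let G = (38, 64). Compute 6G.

Repeated addition: build up to 6G.
2G: tangent at (38, 64): λ = (3·38² + 49)/(2·64) ≡ 65/45. 45⁻¹ ≡ 24 (mod 83) since 45·24 = 1080 ≡ 1, so λ ≡ 65·24 ≡ 66.
  x = λ² - 38 - 38 = 4356 - 76 ≡ 47; y = λ·(38 - 47) - 64 ≡ 6. → (47, 6)
3G: (47, 6) + (38, 64). λ = (64 - 6)/(38 - 47) ≡ 58/74 mod 83. 74⁻¹ ≡ 46 (mod 83) since 74·46 = 3404 ≡ 1, so λ ≡ 12.
  x = λ² - 47 - 38 = 144 - 85 ≡ 59; y = λ·(47 - 59) - 6 ≡ 16. → (59, 16)
4G: (59, 16) + (38, 64). λ = (64 - 16)/(38 - 59) ≡ 48/62 mod 83. 62⁻¹ ≡ 79 (mod 83), so λ ≡ 57.
  x = λ² - 59 - 38 = 3249 - 97 ≡ 81; y = λ·(59 - 81) - 16 ≡ 58. → (81, 58)
5G: (81, 58) + (38, 64). λ = (64 - 58)/(38 - 81) ≡ 6/40 mod 83. 40⁻¹ ≡ 27 (mod 83), so λ ≡ 79.
  x = λ² - 81 - 38 = 6241 - 119 ≡ 63; y = λ·(81 - 63) - 58 ≡ 36. → (63, 36)
6G: (63, 36) + (38, 64). λ = (64 - 36)/(38 - 63) ≡ 28/58 mod 83. 58⁻¹ ≡ 73 (mod 83) since 58·73 = 4234 ≡ 1, so λ ≡ 52.
  x = λ² - 63 - 38 = 2704 - 101 ≡ 30; y = λ·(63 - 30) - 36 ≡ 20. → (30, 20)

(30, 20)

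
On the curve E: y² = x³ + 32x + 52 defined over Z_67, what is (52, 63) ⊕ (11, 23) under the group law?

(52, 63) + (11, 23). λ = (23 - 63)/(11 - 52) ≡ 27/26 mod 67. 26⁻¹ ≡ 49 (mod 67) since 26·49 = 1274 ≡ 1, so λ ≡ 50.
  x = λ² - 52 - 11 = 2500 - 63 ≡ 25; y = λ·(52 - 25) - 63 ≡ 14. → (25, 14)

(25, 14)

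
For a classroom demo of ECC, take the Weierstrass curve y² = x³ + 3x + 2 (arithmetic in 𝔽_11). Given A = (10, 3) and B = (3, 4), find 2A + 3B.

(4, 10)

First 2A:
Repeated addition: build up to 2A.
2A: tangent at (10, 3): λ = (3·10² + 3)/(2·3) ≡ 6/6. 6⁻¹ ≡ 2 (mod 11), so λ ≡ 6·2 ≡ 1.
  x = λ² - 10 - 10 = 1 - 20 ≡ 3; y = λ·(10 - 3) - 3 ≡ 4. → (3, 4)
2A = (3, 4).
Next 3B:
Repeated addition: build up to 3B.
2B: tangent at (3, 4): λ = (3·3² + 3)/(2·4) ≡ 8/8. 8⁻¹ ≡ 7 (mod 11), so λ ≡ 8·7 ≡ 1.
  x = λ² - 3 - 3 = 1 - 6 ≡ 6; y = λ·(3 - 6) - 4 ≡ 4. → (6, 4)
3B: (6, 4) + (3, 4). λ = (4 - 4)/(3 - 6) ≡ 0/8 mod 11. 8⁻¹ ≡ 7 (mod 11) since 8·7 = 56 ≡ 1, so λ ≡ 0.
  x = λ² - 6 - 3 = 0 - 9 ≡ 2; y = λ·(6 - 2) - 4 ≡ 7. → (2, 7)
3B = (2, 7).
Finally 2A + 3B:
(3, 4) + (2, 7). λ = (7 - 4)/(2 - 3) ≡ 3/10 mod 11. 10⁻¹ ≡ 10 (mod 11) since 10·10 = 100 ≡ 1, so λ ≡ 8.
  x = λ² - 3 - 2 = 64 - 5 ≡ 4; y = λ·(3 - 4) - 4 ≡ 10. → (4, 10)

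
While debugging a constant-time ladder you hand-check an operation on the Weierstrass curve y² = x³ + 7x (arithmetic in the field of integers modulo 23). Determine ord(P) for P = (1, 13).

4

2P: tangent at (1, 13): λ = (3·1² + 7)/(2·13) ≡ 10/3. 3⁻¹ ≡ 8 (mod 23), so λ ≡ 10·8 ≡ 11.
  x = λ² - 1 - 1 = 121 - 2 ≡ 4; y = λ·(1 - 4) - 13 ≡ 0. → (4, 0)
3P: (4, 0) + (1, 13). λ = (13 - 0)/(1 - 4) ≡ 13/20 mod 23. 20⁻¹ ≡ 15 (mod 23) since 20·15 = 300 ≡ 1, so λ ≡ 11.
  x = λ² - 4 - 1 = 121 - 5 ≡ 1; y = λ·(4 - 1) - 0 ≡ 10. → (1, 10)
4P: (1, 10) + (1, 13): same x and y₁ ≡ -y₂, so the sum is ∞.
4P = ∞, so the order is 4.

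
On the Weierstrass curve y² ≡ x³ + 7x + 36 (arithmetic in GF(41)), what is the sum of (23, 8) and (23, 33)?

The two points share x = 23 and their y-coordinates satisfy 8 + 33 ≡ 0 (mod 41), so they are inverses. Their sum is O.

O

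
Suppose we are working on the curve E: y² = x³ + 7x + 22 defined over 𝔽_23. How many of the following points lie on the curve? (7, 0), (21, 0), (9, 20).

3

(7, 0): 0² ≡ 0, rhs ≡ 0 → on.
(21, 0): 0² ≡ 0, rhs ≡ 0 → on.
(9, 20): 20² ≡ 9, rhs ≡ 9 → on.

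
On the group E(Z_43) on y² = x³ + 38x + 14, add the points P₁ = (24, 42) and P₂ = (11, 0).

(24, 42) + (11, 0). λ = (0 - 42)/(11 - 24) ≡ 1/30 mod 43. 30⁻¹ ≡ 33 (mod 43), so λ ≡ 33.
  x = λ² - 24 - 11 = 1089 - 35 ≡ 22; y = λ·(24 - 22) - 42 ≡ 24. → (22, 24)

(22, 24)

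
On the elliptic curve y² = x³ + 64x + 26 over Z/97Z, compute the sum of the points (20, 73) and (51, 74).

(69, 85)

(20, 73) + (51, 74). λ = (74 - 73)/(51 - 20) ≡ 1/31 mod 97. 31⁻¹ ≡ 72 (mod 97), so λ ≡ 72.
  x = λ² - 20 - 51 = 5184 - 71 ≡ 69; y = λ·(20 - 69) - 73 ≡ 85. → (69, 85)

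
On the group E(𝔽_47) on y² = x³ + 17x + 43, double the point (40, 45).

tangent at (40, 45): λ = (3·40² + 17)/(2·45) ≡ 23/43. 43⁻¹ ≡ 35 (mod 47) since 43·35 = 1505 ≡ 1, so λ ≡ 23·35 ≡ 6.
  x = λ² - 40 - 40 = 36 - 80 ≡ 3; y = λ·(40 - 3) - 45 ≡ 36. → (3, 36)

(3, 36)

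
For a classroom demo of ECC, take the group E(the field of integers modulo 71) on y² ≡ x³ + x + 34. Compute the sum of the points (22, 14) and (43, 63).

(43, 8)

(22, 14) + (43, 63). λ = (63 - 14)/(43 - 22) ≡ 49/21 mod 71. 21⁻¹ ≡ 44 (mod 71) since 21·44 = 924 ≡ 1, so λ ≡ 26.
  x = λ² - 22 - 43 = 676 - 65 ≡ 43; y = λ·(22 - 43) - 14 ≡ 8. → (43, 8)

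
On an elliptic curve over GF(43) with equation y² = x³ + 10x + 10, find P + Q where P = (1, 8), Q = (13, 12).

(10, 32)

(1, 8) + (13, 12). λ = (12 - 8)/(13 - 1) ≡ 4/12 mod 43. 12⁻¹ ≡ 18 (mod 43), so λ ≡ 29.
  x = λ² - 1 - 13 = 841 - 14 ≡ 10; y = λ·(1 - 10) - 8 ≡ 32. → (10, 32)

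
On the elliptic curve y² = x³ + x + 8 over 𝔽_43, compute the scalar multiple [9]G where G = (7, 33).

Double-and-add on 9 = (1001)₂. Start with G = (7, 33) for the leading 1-bit.
double: tangent at (7, 33): λ = (3·7² + 1)/(2·33) ≡ 19/23. 23⁻¹ ≡ 15 (mod 43), so λ ≡ 19·15 ≡ 27.
  x = λ² - 7 - 7 = 729 - 14 ≡ 27; y = λ·(7 - 27) - 33 ≡ 29. → (27, 29)
double: tangent at (27, 29): λ = (3·27² + 1)/(2·29) ≡ 38/15. 15⁻¹ ≡ 23 (mod 43) since 15·23 = 345 ≡ 1, so λ ≡ 38·23 ≡ 14.
  x = λ² - 27 - 27 = 196 - 54 ≡ 13; y = λ·(27 - 13) - 29 ≡ 38. → (13, 38)
double: tangent at (13, 38): λ = (3·13² + 1)/(2·38) ≡ 35/33. 33⁻¹ ≡ 30 (mod 43) since 33·30 = 990 ≡ 1, so λ ≡ 35·30 ≡ 18.
  x = λ² - 13 - 13 = 324 - 26 ≡ 40; y = λ·(13 - 40) - 38 ≡ 35. → (40, 35)
add G: (40, 35) + (7, 33). λ = (33 - 35)/(7 - 40) ≡ 41/10 mod 43. 10⁻¹ ≡ 13 (mod 43), so λ ≡ 17.
  x = λ² - 40 - 7 = 289 - 47 ≡ 27; y = λ·(40 - 27) - 35 ≡ 14. → (27, 14)

(27, 14)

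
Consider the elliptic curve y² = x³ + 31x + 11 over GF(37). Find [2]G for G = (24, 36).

tangent at (24, 36): λ = (3·24² + 31)/(2·36) ≡ 20/35. 35⁻¹ ≡ 18 (mod 37) since 35·18 = 630 ≡ 1, so λ ≡ 20·18 ≡ 27.
  x = λ² - 24 - 24 = 729 - 48 ≡ 15; y = λ·(24 - 15) - 36 ≡ 22. → (15, 22)

(15, 22)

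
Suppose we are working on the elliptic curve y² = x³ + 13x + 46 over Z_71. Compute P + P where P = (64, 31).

tangent at (64, 31): λ = (3·64² + 13)/(2·31) ≡ 18/62. 62⁻¹ ≡ 63 (mod 71), so λ ≡ 18·63 ≡ 69.
  x = λ² - 64 - 64 = 4761 - 128 ≡ 18; y = λ·(64 - 18) - 31 ≡ 19. → (18, 19)

(18, 19)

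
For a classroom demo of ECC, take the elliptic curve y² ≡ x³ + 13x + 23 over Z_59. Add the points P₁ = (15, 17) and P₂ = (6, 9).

(57, 44)

(15, 17) + (6, 9). λ = (9 - 17)/(6 - 15) ≡ 51/50 mod 59. 50⁻¹ ≡ 13 (mod 59), so λ ≡ 14.
  x = λ² - 15 - 6 = 196 - 21 ≡ 57; y = λ·(15 - 57) - 17 ≡ 44. → (57, 44)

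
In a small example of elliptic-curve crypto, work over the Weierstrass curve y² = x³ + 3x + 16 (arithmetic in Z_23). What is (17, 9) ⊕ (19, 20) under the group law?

(0, 4)

(17, 9) + (19, 20). λ = (20 - 9)/(19 - 17) ≡ 11/2 mod 23. 2⁻¹ ≡ 12 (mod 23), so λ ≡ 17.
  x = λ² - 17 - 19 = 289 - 36 ≡ 0; y = λ·(17 - 0) - 9 ≡ 4. → (0, 4)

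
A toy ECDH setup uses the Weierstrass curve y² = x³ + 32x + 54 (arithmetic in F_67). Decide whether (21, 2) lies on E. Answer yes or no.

yes

y² = 2² ≡ 4; x³ + 32x + 54 = 9987 ≡ 4 (mod 67). 4 = 4.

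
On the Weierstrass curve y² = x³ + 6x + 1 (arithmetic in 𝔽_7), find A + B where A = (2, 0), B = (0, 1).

(2, 0) + (0, 1). λ = (1 - 0)/(0 - 2) ≡ 1/5 mod 7. 5⁻¹ ≡ 3 (mod 7) since 5·3 = 15 ≡ 1, so λ ≡ 3.
  x = λ² - 2 - 0 = 9 - 2 ≡ 0; y = λ·(2 - 0) - 0 ≡ 6. → (0, 6)

(0, 6)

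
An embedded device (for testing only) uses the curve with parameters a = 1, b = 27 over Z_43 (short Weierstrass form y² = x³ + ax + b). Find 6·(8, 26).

Write G = (8, 26).
Repeated addition: build up to 6G.
2G: tangent at (8, 26): λ = (3·8² + 1)/(2·26) ≡ 21/9. 9⁻¹ ≡ 24 (mod 43), so λ ≡ 21·24 ≡ 31.
  x = λ² - 8 - 8 = 961 - 16 ≡ 42; y = λ·(8 - 42) - 26 ≡ 38. → (42, 38)
3G: (42, 38) + (8, 26). λ = (26 - 38)/(8 - 42) ≡ 31/9 mod 43. 9⁻¹ ≡ 24 (mod 43) since 9·24 = 216 ≡ 1, so λ ≡ 13.
  x = λ² - 42 - 8 = 169 - 50 ≡ 33; y = λ·(42 - 33) - 38 ≡ 36. → (33, 36)
4G: (33, 36) + (8, 26). λ = (26 - 36)/(8 - 33) ≡ 33/18 mod 43. 18⁻¹ ≡ 12 (mod 43), so λ ≡ 9.
  x = λ² - 33 - 8 = 81 - 41 ≡ 40; y = λ·(33 - 40) - 36 ≡ 30. → (40, 30)
5G: (40, 30) + (8, 26). λ = (26 - 30)/(8 - 40) ≡ 39/11 mod 43. 11⁻¹ ≡ 4 (mod 43) since 11·4 = 44 ≡ 1, so λ ≡ 27.
  x = λ² - 40 - 8 = 729 - 48 ≡ 36; y = λ·(40 - 36) - 30 ≡ 35. → (36, 35)
6G: (36, 35) + (8, 26). λ = (26 - 35)/(8 - 36) ≡ 34/15 mod 43. 15⁻¹ ≡ 23 (mod 43) since 15·23 = 345 ≡ 1, so λ ≡ 8.
  x = λ² - 36 - 8 = 64 - 44 ≡ 20; y = λ·(36 - 20) - 35 ≡ 7. → (20, 7)

(20, 7)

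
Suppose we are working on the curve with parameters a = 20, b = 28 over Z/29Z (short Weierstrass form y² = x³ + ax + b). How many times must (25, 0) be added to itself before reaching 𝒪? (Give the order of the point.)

2

2P: (25, 0) + (25, 0): same x and y₁ ≡ -y₂, so the sum is 𝒪.
2P = 𝒪, so the order is 2.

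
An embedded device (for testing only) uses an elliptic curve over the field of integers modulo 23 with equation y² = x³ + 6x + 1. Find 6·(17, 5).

Write P = (17, 5).
Double-and-add on 6 = (110)₂. Start with P = (17, 5) for the leading 1-bit.
double: tangent at (17, 5): λ = (3·17² + 6)/(2·5) ≡ 22/10. 10⁻¹ ≡ 7 (mod 23), so λ ≡ 22·7 ≡ 16.
  x = λ² - 17 - 17 = 256 - 34 ≡ 15; y = λ·(17 - 15) - 5 ≡ 4. → (15, 4)
add P: (15, 4) + (17, 5). λ = (5 - 4)/(17 - 15) ≡ 1/2 mod 23. 2⁻¹ ≡ 12 (mod 23), so λ ≡ 12.
  x = λ² - 15 - 17 = 144 - 32 ≡ 20; y = λ·(15 - 20) - 4 ≡ 5. → (20, 5)
double: tangent at (20, 5): λ = (3·20² + 6)/(2·5) ≡ 10/10. 10⁻¹ ≡ 7 (mod 23) since 10·7 = 70 ≡ 1, so λ ≡ 10·7 ≡ 1.
  x = λ² - 20 - 20 = 1 - 40 ≡ 7; y = λ·(20 - 7) - 5 ≡ 8. → (7, 8)

(7, 8)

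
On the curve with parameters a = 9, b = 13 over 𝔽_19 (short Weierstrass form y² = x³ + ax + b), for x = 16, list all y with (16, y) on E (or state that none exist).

4, 15

x³ + 9x + 13 = 4253 ≡ 16 (mod 19).
Square roots of 16 mod 19: 4 and 15 (since 4² = 16 ≡ 16).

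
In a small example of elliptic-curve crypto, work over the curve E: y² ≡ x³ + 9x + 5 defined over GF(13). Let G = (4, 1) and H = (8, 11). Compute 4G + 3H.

(8, 11)

First 4G:
Repeated addition: build up to 4G.
2G: tangent at (4, 1): λ = (3·4² + 9)/(2·1) ≡ 5/2. 2⁻¹ ≡ 7 (mod 13), so λ ≡ 5·7 ≡ 9.
  x = λ² - 4 - 4 = 81 - 8 ≡ 8; y = λ·(4 - 8) - 1 ≡ 2. → (8, 2)
3G: (8, 2) + (4, 1). λ = (1 - 2)/(4 - 8) ≡ 12/9 mod 13. 9⁻¹ ≡ 3 (mod 13), so λ ≡ 10.
  x = λ² - 8 - 4 = 100 - 12 ≡ 10; y = λ·(8 - 10) - 2 ≡ 4. → (10, 4)
4G: (10, 4) + (4, 1). λ = (1 - 4)/(4 - 10) ≡ 10/7 mod 13. 7⁻¹ ≡ 2 (mod 13) since 7·2 = 14 ≡ 1, so λ ≡ 7.
  x = λ² - 10 - 4 = 49 - 14 ≡ 9; y = λ·(10 - 9) - 4 ≡ 3. → (9, 3)
4G = (9, 3).
Next 3H:
Repeated addition: build up to 3H.
2H: tangent at (8, 11): λ = (3·8² + 9)/(2·11) ≡ 6/9. 9⁻¹ ≡ 3 (mod 13), so λ ≡ 6·3 ≡ 5.
  x = λ² - 8 - 8 = 25 - 16 ≡ 9; y = λ·(8 - 9) - 11 ≡ 10. → (9, 10)
3H: (9, 10) + (8, 11). λ = (11 - 10)/(8 - 9) ≡ 1/12 mod 13. 12⁻¹ ≡ 12 (mod 13), so λ ≡ 12.
  x = λ² - 9 - 8 = 144 - 17 ≡ 10; y = λ·(9 - 10) - 10 ≡ 4. → (10, 4)
3H = (10, 4).
Finally 4G + 3H:
(9, 3) + (10, 4). λ = (4 - 3)/(10 - 9) ≡ 1/1 mod 13. 1⁻¹ ≡ 1 (mod 13), so λ ≡ 1.
  x = λ² - 9 - 10 = 1 - 19 ≡ 8; y = λ·(9 - 8) - 3 ≡ 11. → (8, 11)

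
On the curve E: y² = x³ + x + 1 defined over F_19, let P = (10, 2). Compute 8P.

(10, 2)

Double-and-add on 8 = (1000)₂. Start with P = (10, 2) for the leading 1-bit.
double: tangent at (10, 2): λ = (3·10² + 1)/(2·2) ≡ 16/4. 4⁻¹ ≡ 5 (mod 19), so λ ≡ 16·5 ≡ 4.
  x = λ² - 10 - 10 = 16 - 20 ≡ 15; y = λ·(10 - 15) - 2 ≡ 16. → (15, 16)
double: tangent at (15, 16): λ = (3·15² + 1)/(2·16) ≡ 11/13. 13⁻¹ ≡ 3 (mod 19), so λ ≡ 11·3 ≡ 14.
  x = λ² - 15 - 15 = 196 - 30 ≡ 14; y = λ·(15 - 14) - 16 ≡ 17. → (14, 17)
double: tangent at (14, 17): λ = (3·14² + 1)/(2·17) ≡ 0/15. 15⁻¹ ≡ 14 (mod 19), so λ ≡ 0·14 ≡ 0.
  x = λ² - 14 - 14 = 0 - 28 ≡ 10; y = λ·(14 - 10) - 17 ≡ 2. → (10, 2)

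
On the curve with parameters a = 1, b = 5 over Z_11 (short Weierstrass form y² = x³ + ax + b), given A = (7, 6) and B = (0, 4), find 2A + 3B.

First 2A:
Repeated addition: build up to 2A.
2A: tangent at (7, 6): λ = (3·7² + 1)/(2·6) ≡ 5/1. 1⁻¹ ≡ 1 (mod 11), so λ ≡ 5·1 ≡ 5.
  x = λ² - 7 - 7 = 25 - 14 ≡ 0; y = λ·(7 - 0) - 6 ≡ 7. → (0, 7)
2A = (0, 7).
Next 3B:
Repeated addition: build up to 3B.
2B: tangent at (0, 4): λ = (3·0² + 1)/(2·4) ≡ 1/8. 8⁻¹ ≡ 7 (mod 11) since 8·7 = 56 ≡ 1, so λ ≡ 1·7 ≡ 7.
  x = λ² - 0 - 0 = 49 - 0 ≡ 5; y = λ·(0 - 5) - 4 ≡ 5. → (5, 5)
3B: (5, 5) + (0, 4). λ = (4 - 5)/(0 - 5) ≡ 10/6 mod 11. 6⁻¹ ≡ 2 (mod 11), so λ ≡ 9.
  x = λ² - 5 - 0 = 81 - 5 ≡ 10; y = λ·(5 - 10) - 5 ≡ 5. → (10, 5)
3B = (10, 5).
Finally 2A + 3B:
(0, 7) + (10, 5). λ = (5 - 7)/(10 - 0) ≡ 9/10 mod 11. 10⁻¹ ≡ 10 (mod 11) since 10·10 = 100 ≡ 1, so λ ≡ 2.
  x = λ² - 0 - 10 = 4 - 10 ≡ 5; y = λ·(0 - 5) - 7 ≡ 5. → (5, 5)

(5, 5)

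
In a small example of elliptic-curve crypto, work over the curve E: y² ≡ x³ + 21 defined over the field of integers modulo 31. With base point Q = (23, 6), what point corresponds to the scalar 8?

Double-and-add on 8 = (1000)₂. Start with Q = (23, 6) for the leading 1-bit.
double: tangent at (23, 6): λ = (3·23² + 0)/(2·6) ≡ 6/12. 12⁻¹ ≡ 13 (mod 31), so λ ≡ 6·13 ≡ 16.
  x = λ² - 23 - 23 = 256 - 46 ≡ 24; y = λ·(23 - 24) - 6 ≡ 9. → (24, 9)
double: tangent at (24, 9): λ = (3·24² + 0)/(2·9) ≡ 23/18. 18⁻¹ ≡ 19 (mod 31) since 18·19 = 342 ≡ 1, so λ ≡ 23·19 ≡ 3.
  x = λ² - 24 - 24 = 9 - 48 ≡ 23; y = λ·(24 - 23) - 9 ≡ 25. → (23, 25)
double: tangent at (23, 25): λ = (3·23² + 0)/(2·25) ≡ 6/19. 19⁻¹ ≡ 18 (mod 31) since 19·18 = 342 ≡ 1, so λ ≡ 6·18 ≡ 15.
  x = λ² - 23 - 23 = 225 - 46 ≡ 24; y = λ·(23 - 24) - 25 ≡ 22. → (24, 22)

(24, 22)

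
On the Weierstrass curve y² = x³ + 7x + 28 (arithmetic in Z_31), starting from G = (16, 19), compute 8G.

(6, 10)

Double-and-add on 8 = (1000)₂. Start with G = (16, 19) for the leading 1-bit.
double: tangent at (16, 19): λ = (3·16² + 7)/(2·19) ≡ 0/7. 7⁻¹ ≡ 9 (mod 31) since 7·9 = 63 ≡ 1, so λ ≡ 0·9 ≡ 0.
  x = λ² - 16 - 16 = 0 - 32 ≡ 30; y = λ·(16 - 30) - 19 ≡ 12. → (30, 12)
double: tangent at (30, 12): λ = (3·30² + 7)/(2·12) ≡ 10/24. 24⁻¹ ≡ 22 (mod 31), so λ ≡ 10·22 ≡ 3.
  x = λ² - 30 - 30 = 9 - 60 ≡ 11; y = λ·(30 - 11) - 12 ≡ 14. → (11, 14)
double: tangent at (11, 14): λ = (3·11² + 7)/(2·14) ≡ 29/28. 28⁻¹ ≡ 10 (mod 31) since 28·10 = 280 ≡ 1, so λ ≡ 29·10 ≡ 11.
  x = λ² - 11 - 11 = 121 - 22 ≡ 6; y = λ·(11 - 6) - 14 ≡ 10. → (6, 10)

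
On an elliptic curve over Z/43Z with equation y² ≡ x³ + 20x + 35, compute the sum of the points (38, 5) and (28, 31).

(38, 5) + (28, 31). λ = (31 - 5)/(28 - 38) ≡ 26/33 mod 43. 33⁻¹ ≡ 30 (mod 43) since 33·30 = 990 ≡ 1, so λ ≡ 6.
  x = λ² - 38 - 28 = 36 - 66 ≡ 13; y = λ·(38 - 13) - 5 ≡ 16. → (13, 16)

(13, 16)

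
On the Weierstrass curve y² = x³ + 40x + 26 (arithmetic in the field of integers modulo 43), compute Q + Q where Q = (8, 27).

(7, 41)

tangent at (8, 27): λ = (3·8² + 40)/(2·27) ≡ 17/11. 11⁻¹ ≡ 4 (mod 43), so λ ≡ 17·4 ≡ 25.
  x = λ² - 8 - 8 = 625 - 16 ≡ 7; y = λ·(8 - 7) - 27 ≡ 41. → (7, 41)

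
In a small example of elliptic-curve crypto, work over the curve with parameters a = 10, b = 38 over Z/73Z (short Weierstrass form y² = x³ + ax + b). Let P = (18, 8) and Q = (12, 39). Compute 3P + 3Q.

(56, 49)

First 3P:
Repeated addition: build up to 3P.
2P: tangent at (18, 8): λ = (3·18² + 10)/(2·8) ≡ 33/16. 16⁻¹ ≡ 32 (mod 73) since 16·32 = 512 ≡ 1, so λ ≡ 33·32 ≡ 34.
  x = λ² - 18 - 18 = 1156 - 36 ≡ 25; y = λ·(18 - 25) - 8 ≡ 46. → (25, 46)
3P: (25, 46) + (18, 8). λ = (8 - 46)/(18 - 25) ≡ 35/66 mod 73. 66⁻¹ ≡ 52 (mod 73) since 66·52 = 3432 ≡ 1, so λ ≡ 68.
  x = λ² - 25 - 18 = 4624 - 43 ≡ 55; y = λ·(25 - 55) - 46 ≡ 31. → (55, 31)
3P = (55, 31).
Next 3Q:
Repeated addition: build up to 3Q.
2Q: tangent at (12, 39): λ = (3·12² + 10)/(2·39) ≡ 4/5. 5⁻¹ ≡ 44 (mod 73) since 5·44 = 220 ≡ 1, so λ ≡ 4·44 ≡ 30.
  x = λ² - 12 - 12 = 900 - 24 ≡ 0; y = λ·(12 - 0) - 39 ≡ 29. → (0, 29)
3Q: (0, 29) + (12, 39). λ = (39 - 29)/(12 - 0) ≡ 10/12 mod 73. 12⁻¹ ≡ 67 (mod 73) since 12·67 = 804 ≡ 1, so λ ≡ 13.
  x = λ² - 0 - 12 = 169 - 12 ≡ 11; y = λ·(0 - 11) - 29 ≡ 47. → (11, 47)
3Q = (11, 47).
Finally 3P + 3Q:
(55, 31) + (11, 47). λ = (47 - 31)/(11 - 55) ≡ 16/29 mod 73. 29⁻¹ ≡ 68 (mod 73) since 29·68 = 1972 ≡ 1, so λ ≡ 66.
  x = λ² - 55 - 11 = 4356 - 66 ≡ 56; y = λ·(55 - 56) - 31 ≡ 49. → (56, 49)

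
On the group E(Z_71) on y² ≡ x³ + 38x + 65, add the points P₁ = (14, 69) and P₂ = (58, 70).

(14, 2)

(14, 69) + (58, 70). λ = (70 - 69)/(58 - 14) ≡ 1/44 mod 71. 44⁻¹ ≡ 21 (mod 71), so λ ≡ 21.
  x = λ² - 14 - 58 = 441 - 72 ≡ 14; y = λ·(14 - 14) - 69 ≡ 2. → (14, 2)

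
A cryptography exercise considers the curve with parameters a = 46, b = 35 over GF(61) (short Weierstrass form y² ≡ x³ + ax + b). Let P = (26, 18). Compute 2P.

(9, 43)

tangent at (26, 18): λ = (3·26² + 46)/(2·18) ≡ 0/36. 36⁻¹ ≡ 39 (mod 61), so λ ≡ 0·39 ≡ 0.
  x = λ² - 26 - 26 = 0 - 52 ≡ 9; y = λ·(26 - 9) - 18 ≡ 43. → (9, 43)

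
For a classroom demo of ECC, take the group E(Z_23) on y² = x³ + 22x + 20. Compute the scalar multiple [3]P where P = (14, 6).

(8, 15)

Repeated addition: build up to 3P.
2P: tangent at (14, 6): λ = (3·14² + 22)/(2·6) ≡ 12/12. 12⁻¹ ≡ 2 (mod 23), so λ ≡ 12·2 ≡ 1.
  x = λ² - 14 - 14 = 1 - 28 ≡ 19; y = λ·(14 - 19) - 6 ≡ 12. → (19, 12)
3P: (19, 12) + (14, 6). λ = (6 - 12)/(14 - 19) ≡ 17/18 mod 23. 18⁻¹ ≡ 9 (mod 23) since 18·9 = 162 ≡ 1, so λ ≡ 15.
  x = λ² - 19 - 14 = 225 - 33 ≡ 8; y = λ·(19 - 8) - 12 ≡ 15. → (8, 15)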